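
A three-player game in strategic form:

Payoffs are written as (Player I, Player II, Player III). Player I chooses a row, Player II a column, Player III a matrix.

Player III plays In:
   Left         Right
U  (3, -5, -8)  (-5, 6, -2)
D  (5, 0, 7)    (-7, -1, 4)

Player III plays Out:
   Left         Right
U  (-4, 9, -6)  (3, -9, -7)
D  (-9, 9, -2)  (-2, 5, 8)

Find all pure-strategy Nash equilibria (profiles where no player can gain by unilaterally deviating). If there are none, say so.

Player I against (Left, In): payoffs 3, 5 → best response D.
Player I against (Left, Out): payoffs -4, -9 → best response U.
Player I against (Right, In): payoffs -5, -7 → best response U.
Player I against (Right, Out): payoffs 3, -2 → best response U.
Player II against (U, In): payoffs -5, 6 → best response Right.
Player II against (U, Out): payoffs 9, -9 → best response Left.
Player II against (D, In): payoffs 0, -1 → best response Left.
Player II against (D, Out): payoffs 9, 5 → best response Left.
Player III against (U, Left): payoffs -8, -6 → best response Out.
Player III against (U, Right): payoffs -2, -7 → best response In.
Player III against (D, Left): payoffs 7, -2 → best response In.
Player III against (D, Right): payoffs 4, 8 → best response Out.
Mutual best responses: (U, Left, Out); (U, Right, In); (D, Left, In).

(U, Left, Out); (U, Right, In); (D, Left, In)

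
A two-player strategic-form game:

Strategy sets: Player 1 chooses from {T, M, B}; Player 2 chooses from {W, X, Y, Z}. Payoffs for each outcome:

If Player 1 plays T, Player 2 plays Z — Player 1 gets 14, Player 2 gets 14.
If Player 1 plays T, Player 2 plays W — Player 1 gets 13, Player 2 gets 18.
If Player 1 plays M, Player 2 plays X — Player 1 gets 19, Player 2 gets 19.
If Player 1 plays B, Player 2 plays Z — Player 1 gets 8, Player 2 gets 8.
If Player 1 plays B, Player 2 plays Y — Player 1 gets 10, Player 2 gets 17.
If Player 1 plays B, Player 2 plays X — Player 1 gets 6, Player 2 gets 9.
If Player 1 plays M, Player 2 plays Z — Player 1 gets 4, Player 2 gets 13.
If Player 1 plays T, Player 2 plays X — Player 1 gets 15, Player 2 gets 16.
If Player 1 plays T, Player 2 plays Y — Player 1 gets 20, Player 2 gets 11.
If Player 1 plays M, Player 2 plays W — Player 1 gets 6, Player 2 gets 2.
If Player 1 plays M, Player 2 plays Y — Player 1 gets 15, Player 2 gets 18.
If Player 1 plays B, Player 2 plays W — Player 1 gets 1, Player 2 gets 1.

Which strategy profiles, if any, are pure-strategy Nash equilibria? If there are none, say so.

The pure Nash equilibria are (T, W) and (M, X).

Player 1 against W: payoffs 13, 6, 1 → best response T.
Player 1 against X: payoffs 15, 19, 6 → best response M.
Player 1 against Y: payoffs 20, 15, 10 → best response T.
Player 1 against Z: payoffs 14, 4, 8 → best response T.
Player 2 against T: payoffs 18, 16, 11, 14 → best response W.
Player 2 against M: payoffs 2, 19, 18, 13 → best response X.
Player 2 against B: payoffs 1, 9, 17, 8 → best response Y.
Mutual best responses: (T, W); (M, X).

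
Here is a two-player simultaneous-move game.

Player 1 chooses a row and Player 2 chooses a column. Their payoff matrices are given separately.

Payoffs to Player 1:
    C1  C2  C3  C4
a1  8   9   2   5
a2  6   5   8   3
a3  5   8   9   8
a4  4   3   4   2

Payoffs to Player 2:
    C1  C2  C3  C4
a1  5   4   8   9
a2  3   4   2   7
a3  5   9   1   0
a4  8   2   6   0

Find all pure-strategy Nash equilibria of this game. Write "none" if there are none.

none

For each strategy profile, look for a profitable unilateral deviation.
(a1, C1): Player 2 can switch to C3 (5 → 8). Not NE.
(a1, C2): Player 2 can switch to C1 (4 → 5). Not NE.
(a1, C3): Player 1 can switch to a2 (2 → 8). Not NE.
(a1, C4): Player 1 can switch to a3 (5 → 8). Not NE.
(a2, C1): Player 1 can switch to a1 (6 → 8). Not NE.
(a2, C2): Player 1 can switch to a1 (5 → 9). Not NE.
(a2, C3): Player 1 can switch to a3 (8 → 9). Not NE.
(a2, C4): Player 1 can switch to a1 (3 → 5). Not NE.
(a3, C1): Player 1 can switch to a1 (5 → 8). Not NE.
(a3, C2): Player 1 can switch to a1 (8 → 9). Not NE.
(a3, C3): Player 2 can switch to C1 (1 → 5). Not NE.
(a3, C4): Player 2 can switch to C1 (0 → 5). Not NE.
(The remaining 4 profiles each have a profitable deviation by the same check.)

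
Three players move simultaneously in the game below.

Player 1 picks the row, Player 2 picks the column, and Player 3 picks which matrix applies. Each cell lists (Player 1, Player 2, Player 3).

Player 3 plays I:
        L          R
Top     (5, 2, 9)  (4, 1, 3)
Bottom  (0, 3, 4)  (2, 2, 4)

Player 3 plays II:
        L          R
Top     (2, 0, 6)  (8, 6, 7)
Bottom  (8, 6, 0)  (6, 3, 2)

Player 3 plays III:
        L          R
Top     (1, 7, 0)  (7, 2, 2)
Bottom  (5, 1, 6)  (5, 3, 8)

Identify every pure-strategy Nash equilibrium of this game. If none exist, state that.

(Top, L, I): Player 1 gets 5, best alternative 0; Player 2 gets 2, best alternative 1; Player 3 gets 9, best alternative 6. No profitable deviation — NE.
(Top, L, II): Player 1 can switch to Bottom (2 → 8). Not NE.
(Top, L, III): Player 1 can switch to Bottom (1 → 5). Not NE.
(Top, R, I): Player 2 can switch to L (1 → 2). Not NE.
(Top, R, II): Player 1 gets 8, best alternative 6; Player 2 gets 6, best alternative 0; Player 3 gets 7, best alternative 3. No profitable deviation — NE.
(Top, R, III): Player 2 can switch to L (2 → 7). Not NE.
(Bottom, L, I): Player 1 can switch to Top (0 → 5). Not NE.
(Bottom, L, II): Player 3 can switch to I (0 → 4). Not NE.
(The remaining 4 profiles each have a profitable deviation by the same check.)

The pure Nash equilibria are (Top, L, I), (Top, R, II).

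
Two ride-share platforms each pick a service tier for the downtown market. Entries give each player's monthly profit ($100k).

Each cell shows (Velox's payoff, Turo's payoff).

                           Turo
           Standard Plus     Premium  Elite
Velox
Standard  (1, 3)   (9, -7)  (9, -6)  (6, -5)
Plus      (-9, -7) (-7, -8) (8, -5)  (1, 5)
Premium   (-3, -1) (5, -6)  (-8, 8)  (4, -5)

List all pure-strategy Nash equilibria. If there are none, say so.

(Standard, Standard)

(Standard, Standard): Velox gets 1, best alternative -3; Turo gets 3, best alternative -5. No profitable deviation — NE.
(Standard, Plus): Turo can switch to Standard (-7 → 3). Not NE.
(Standard, Premium): Turo can switch to Standard (-6 → 3). Not NE.
(Standard, Elite): Turo can switch to Standard (-5 → 3). Not NE.
(Plus, Standard): Velox can switch to Standard (-9 → 1). Not NE.
(Plus, Plus): Velox can switch to Standard (-7 → 9). Not NE.
(Plus, Premium): Velox can switch to Standard (8 → 9). Not NE.
(Plus, Elite): Velox can switch to Standard (1 → 6). Not NE.
(Premium, Standard): Velox can switch to Standard (-3 → 1). Not NE.
(Premium, Plus): Velox can switch to Standard (5 → 9). Not NE.
(Premium, Premium): Velox can switch to Standard (-8 → 9). Not NE.
(The remaining 1 profile has a profitable deviation by the same check.)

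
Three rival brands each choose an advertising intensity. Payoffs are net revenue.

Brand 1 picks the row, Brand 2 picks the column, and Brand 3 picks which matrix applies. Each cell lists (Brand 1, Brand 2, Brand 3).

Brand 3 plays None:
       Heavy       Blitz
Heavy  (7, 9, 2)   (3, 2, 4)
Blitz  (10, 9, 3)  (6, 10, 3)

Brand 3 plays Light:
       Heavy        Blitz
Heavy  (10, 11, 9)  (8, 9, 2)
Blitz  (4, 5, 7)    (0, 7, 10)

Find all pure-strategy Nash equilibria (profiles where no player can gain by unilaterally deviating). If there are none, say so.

(Heavy, Heavy, None): Brand 1 can switch to Blitz (7 → 10). Not NE.
(Heavy, Heavy, Light): Brand 1 gets 10, best alternative 4; Brand 2 gets 11, best alternative 9; Brand 3 gets 9, best alternative 2. No profitable deviation — NE.
(Heavy, Blitz, None): Brand 1 can switch to Blitz (3 → 6). Not NE.
(Heavy, Blitz, Light): Brand 2 can switch to Heavy (9 → 11). Not NE.
(Blitz, Heavy, None): Brand 2 can switch to Blitz (9 → 10). Not NE.
(Blitz, Heavy, Light): Brand 1 can switch to Heavy (4 → 10). Not NE.
(Blitz, Blitz, None): Brand 3 can switch to Light (3 → 10). Not NE.
(Blitz, Blitz, Light): Brand 1 can switch to Heavy (0 → 8). Not NE.

(Heavy, Heavy, Light)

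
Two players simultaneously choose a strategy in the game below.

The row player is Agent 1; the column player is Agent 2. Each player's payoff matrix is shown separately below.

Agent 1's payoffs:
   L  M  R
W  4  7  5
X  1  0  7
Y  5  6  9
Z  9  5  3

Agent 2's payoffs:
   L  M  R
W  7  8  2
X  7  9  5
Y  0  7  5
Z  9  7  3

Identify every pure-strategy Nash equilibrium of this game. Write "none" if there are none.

The pure Nash equilibria are (W, M); (Z, L).

Agent 1 against L: payoffs 4, 1, 5, 9 → best response Z.
Agent 1 against M: payoffs 7, 0, 6, 5 → best response W.
Agent 1 against R: payoffs 5, 7, 9, 3 → best response Y.
Agent 2 against W: payoffs 7, 8, 2 → best response M.
Agent 2 against X: payoffs 7, 9, 5 → best response M.
Agent 2 against Y: payoffs 0, 7, 5 → best response M.
Agent 2 against Z: payoffs 9, 7, 3 → best response L.
Mutual best responses: (W, M); (Z, L).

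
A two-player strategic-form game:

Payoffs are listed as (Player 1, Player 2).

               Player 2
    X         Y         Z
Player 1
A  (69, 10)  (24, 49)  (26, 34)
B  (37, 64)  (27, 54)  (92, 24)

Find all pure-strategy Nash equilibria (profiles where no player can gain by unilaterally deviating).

No pure-strategy Nash equilibrium.

(A, X): Player 2 can switch to Y (10 → 49). Not NE.
(A, Y): Player 1 can switch to B (24 → 27). Not NE.
(A, Z): Player 1 can switch to B (26 → 92). Not NE.
(B, X): Player 1 can switch to A (37 → 69). Not NE.
(B, Y): Player 2 can switch to X (54 → 64). Not NE.
(B, Z): Player 2 can switch to X (24 → 64). Not NE.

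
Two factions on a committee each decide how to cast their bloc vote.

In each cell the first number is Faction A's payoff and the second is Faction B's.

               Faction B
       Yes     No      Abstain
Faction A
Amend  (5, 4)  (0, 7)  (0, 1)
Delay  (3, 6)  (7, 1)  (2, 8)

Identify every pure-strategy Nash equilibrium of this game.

Pure NE: (Delay, Abstain)

For each player, find the best response to each opponent profile; mutual best responses are the pure NE.
Faction A against Yes: payoffs 5, 3 → best response Amend.
Faction A against No: payoffs 0, 7 → best response Delay.
Faction A against Abstain: payoffs 0, 2 → best response Delay.
Faction B against Amend: payoffs 4, 7, 1 → best response No.
Faction B against Delay: payoffs 6, 1, 8 → best response Abstain.
Mutual best responses: (Delay, Abstain).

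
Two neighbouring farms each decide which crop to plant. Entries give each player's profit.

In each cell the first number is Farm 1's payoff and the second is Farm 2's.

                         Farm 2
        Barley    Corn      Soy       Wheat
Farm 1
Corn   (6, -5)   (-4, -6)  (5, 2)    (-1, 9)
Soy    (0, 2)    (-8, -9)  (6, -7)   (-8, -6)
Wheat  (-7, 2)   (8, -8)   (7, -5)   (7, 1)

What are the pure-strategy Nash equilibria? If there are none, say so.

Mark each player's best response to every combination of opponents' strategies; a profile where every player is best-responding is a pure Nash equilibrium.
Farm 1 against Barley: payoffs 6, 0, -7 → best response Corn.
Farm 1 against Corn: payoffs -4, -8, 8 → best response Wheat.
Farm 1 against Soy: payoffs 5, 6, 7 → best response Wheat.
Farm 1 against Wheat: payoffs -1, -8, 7 → best response Wheat.
Farm 2 against Corn: payoffs -5, -6, 2, 9 → best response Wheat.
Farm 2 against Soy: payoffs 2, -9, -7, -6 → best response Barley.
Farm 2 against Wheat: payoffs 2, -8, -5, 1 → best response Barley.
No profile is a mutual best response for all players.

This game has no pure Nash equilibrium.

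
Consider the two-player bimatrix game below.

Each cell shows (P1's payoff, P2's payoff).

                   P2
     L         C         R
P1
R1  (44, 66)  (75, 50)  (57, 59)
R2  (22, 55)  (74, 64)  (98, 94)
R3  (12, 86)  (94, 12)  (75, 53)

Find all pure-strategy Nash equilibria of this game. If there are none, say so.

Pure-strategy Nash equilibria: (R1, L); (R2, R)

For each player, find the best response to each opponent profile; mutual best responses are the pure NE.
P1 against L: payoffs 44, 22, 12 → best response R1.
P1 against C: payoffs 75, 74, 94 → best response R3.
P1 against R: payoffs 57, 98, 75 → best response R2.
P2 against R1: payoffs 66, 50, 59 → best response L.
P2 against R2: payoffs 55, 64, 94 → best response R.
P2 against R3: payoffs 86, 12, 53 → best response L.
Mutual best responses: (R1, L); (R2, R).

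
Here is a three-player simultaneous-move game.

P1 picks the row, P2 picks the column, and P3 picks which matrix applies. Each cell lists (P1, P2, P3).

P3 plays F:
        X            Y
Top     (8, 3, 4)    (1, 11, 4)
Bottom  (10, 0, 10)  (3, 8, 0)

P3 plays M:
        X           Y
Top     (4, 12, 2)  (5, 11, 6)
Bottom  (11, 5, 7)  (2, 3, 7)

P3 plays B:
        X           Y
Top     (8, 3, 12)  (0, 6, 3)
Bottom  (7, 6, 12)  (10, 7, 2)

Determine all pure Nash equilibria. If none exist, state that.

For each strategy profile, look for a profitable unilateral deviation.
(Top, X, F): P1 can switch to Bottom (8 → 10). Not NE.
(Top, X, M): P1 can switch to Bottom (4 → 11). Not NE.
(Top, X, B): P2 can switch to Y (3 → 6). Not NE.
(Top, Y, F): P1 can switch to Bottom (1 → 3). Not NE.
(Top, Y, M): P2 can switch to X (11 → 12). Not NE.
(Top, Y, B): P1 can switch to Bottom (0 → 10). Not NE.
(Bottom, X, F): P2 can switch to Y (0 → 8). Not NE.
(Bottom, X, M): P3 can switch to F (7 → 10). Not NE.
(Bottom, X, B): P1 can switch to Top (7 → 8). Not NE.
(Bottom, Y, F): P3 can switch to M (0 → 7). Not NE.
(Bottom, Y, M): P1 can switch to Top (2 → 5). Not NE.
(Bottom, Y, B): P3 can switch to M (2 → 7). Not NE.

none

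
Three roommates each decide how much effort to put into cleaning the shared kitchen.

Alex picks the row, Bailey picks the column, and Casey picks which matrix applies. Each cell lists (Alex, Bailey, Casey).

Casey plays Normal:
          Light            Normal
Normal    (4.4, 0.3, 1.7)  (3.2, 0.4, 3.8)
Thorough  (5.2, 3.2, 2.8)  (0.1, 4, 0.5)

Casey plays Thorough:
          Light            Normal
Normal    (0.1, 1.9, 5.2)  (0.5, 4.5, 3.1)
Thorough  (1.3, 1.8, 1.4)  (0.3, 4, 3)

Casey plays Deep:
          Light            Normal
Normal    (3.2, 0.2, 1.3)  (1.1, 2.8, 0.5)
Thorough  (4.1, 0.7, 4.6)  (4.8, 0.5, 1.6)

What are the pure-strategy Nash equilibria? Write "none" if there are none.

Alex against (Light, Normal): payoffs 4.4, 5.2 → best response Thorough.
Alex against (Light, Thorough): payoffs 0.1, 1.3 → best response Thorough.
Alex against (Light, Deep): payoffs 3.2, 4.1 → best response Thorough.
Alex against (Normal, Normal): payoffs 3.2, 0.1 → best response Normal.
Alex against (Normal, Thorough): payoffs 0.5, 0.3 → best response Normal.
Alex against (Normal, Deep): payoffs 1.1, 4.8 → best response Thorough.
Bailey against (Normal, Normal): payoffs 0.3, 0.4 → best response Normal.
Bailey against (Normal, Thorough): payoffs 1.9, 4.5 → best response Normal.
Bailey against (Normal, Deep): payoffs 0.2, 2.8 → best response Normal.
Bailey against (Thorough, Normal): payoffs 3.2, 4 → best response Normal.
Bailey against (Thorough, Thorough): payoffs 1.8, 4 → best response Normal.
Bailey against (Thorough, Deep): payoffs 0.7, 0.5 → best response Light.
Casey against (Normal, Light): payoffs 1.7, 5.2, 1.3 → best response Thorough.
Casey against (Normal, Normal): payoffs 3.8, 3.1, 0.5 → best response Normal.
Casey against (Thorough, Light): payoffs 2.8, 1.4, 4.6 → best response Deep.
Casey against (Thorough, Normal): payoffs 0.5, 3, 1.6 → best response Thorough.
Mutual best responses: (Normal, Normal, Normal); (Thorough, Light, Deep).

(Normal, Normal, Normal) and (Thorough, Light, Deep)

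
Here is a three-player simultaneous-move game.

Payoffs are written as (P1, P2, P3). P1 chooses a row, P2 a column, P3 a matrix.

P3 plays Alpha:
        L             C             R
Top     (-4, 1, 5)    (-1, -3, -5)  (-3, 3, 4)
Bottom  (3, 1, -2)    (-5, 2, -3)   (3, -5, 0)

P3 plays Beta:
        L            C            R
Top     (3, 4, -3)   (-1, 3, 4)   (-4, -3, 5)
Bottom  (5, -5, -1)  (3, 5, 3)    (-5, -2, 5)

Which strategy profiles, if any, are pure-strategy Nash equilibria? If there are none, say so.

(Top, L, Alpha): P1 can switch to Bottom (-4 → 3). Not NE.
(Top, L, Beta): P1 can switch to Bottom (3 → 5). Not NE.
(Top, C, Alpha): P2 can switch to L (-3 → 1). Not NE.
(Top, C, Beta): P1 can switch to Bottom (-1 → 3). Not NE.
(Top, R, Alpha): P1 can switch to Bottom (-3 → 3). Not NE.
(Top, R, Beta): P2 can switch to L (-3 → 4). Not NE.
(Bottom, L, Alpha): P2 can switch to C (1 → 2). Not NE.
(Bottom, L, Beta): P2 can switch to C (-5 → 5). Not NE.
(Bottom, C, Beta): P1 gets 3, best alternative -1; P2 gets 5, best alternative -2; P3 gets 3, best alternative -3. No profitable deviation — NE.
(The remaining 3 profiles each have a profitable deviation by the same check.)

The unique pure-strategy Nash equilibrium is (Bottom, C, Beta).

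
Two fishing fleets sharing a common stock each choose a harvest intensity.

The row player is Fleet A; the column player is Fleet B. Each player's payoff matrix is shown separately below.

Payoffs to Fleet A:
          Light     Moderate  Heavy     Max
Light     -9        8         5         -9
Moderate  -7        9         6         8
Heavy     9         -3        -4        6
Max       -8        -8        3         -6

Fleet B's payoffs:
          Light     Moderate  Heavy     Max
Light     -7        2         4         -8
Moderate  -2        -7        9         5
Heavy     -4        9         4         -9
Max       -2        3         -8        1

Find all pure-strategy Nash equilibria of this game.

Check each profile: it is a Nash equilibrium iff no player can strictly gain by switching unilaterally.
(Light, Light): Fleet A can switch to Moderate (-9 → -7). Not NE.
(Light, Moderate): Fleet A can switch to Moderate (8 → 9). Not NE.
(Light, Heavy): Fleet A can switch to Moderate (5 → 6). Not NE.
(Light, Max): Fleet A can switch to Moderate (-9 → 8). Not NE.
(Moderate, Light): Fleet A can switch to Heavy (-7 → 9). Not NE.
(Moderate, Moderate): Fleet B can switch to Light (-7 → -2). Not NE.
(Moderate, Heavy): Fleet A gets 6, best alternative 5; Fleet B gets 9, best alternative 5. No profitable deviation — NE.
(Moderate, Max): Fleet B can switch to Heavy (5 → 9). Not NE.
(Heavy, Light): Fleet B can switch to Moderate (-4 → 9). Not NE.
(Heavy, Moderate): Fleet A can switch to Light (-3 → 8). Not NE.
(Heavy, Heavy): Fleet A can switch to Light (-4 → 5). Not NE.
(The remaining 5 profiles each have a profitable deviation by the same check.)

The unique pure-strategy Nash equilibrium is (Moderate, Heavy).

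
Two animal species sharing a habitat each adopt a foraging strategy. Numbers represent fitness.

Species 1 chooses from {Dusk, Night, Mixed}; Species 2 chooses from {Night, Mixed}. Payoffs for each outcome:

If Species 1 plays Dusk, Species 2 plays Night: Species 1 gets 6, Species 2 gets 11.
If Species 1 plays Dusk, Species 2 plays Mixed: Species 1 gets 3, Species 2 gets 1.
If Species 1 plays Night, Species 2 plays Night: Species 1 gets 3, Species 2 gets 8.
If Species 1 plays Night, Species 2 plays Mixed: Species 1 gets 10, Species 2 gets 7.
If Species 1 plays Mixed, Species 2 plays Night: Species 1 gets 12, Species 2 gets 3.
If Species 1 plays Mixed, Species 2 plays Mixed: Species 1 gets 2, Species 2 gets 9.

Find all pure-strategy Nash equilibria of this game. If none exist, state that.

No pure-strategy Nash equilibrium.

(Dusk, Night): Species 1 can switch to Mixed (6 → 12). Not NE.
(Dusk, Mixed): Species 1 can switch to Night (3 → 10). Not NE.
(Night, Night): Species 1 can switch to Dusk (3 → 6). Not NE.
(Night, Mixed): Species 2 can switch to Night (7 → 8). Not NE.
(Mixed, Night): Species 2 can switch to Mixed (3 → 9). Not NE.
(Mixed, Mixed): Species 1 can switch to Dusk (2 → 3). Not NE.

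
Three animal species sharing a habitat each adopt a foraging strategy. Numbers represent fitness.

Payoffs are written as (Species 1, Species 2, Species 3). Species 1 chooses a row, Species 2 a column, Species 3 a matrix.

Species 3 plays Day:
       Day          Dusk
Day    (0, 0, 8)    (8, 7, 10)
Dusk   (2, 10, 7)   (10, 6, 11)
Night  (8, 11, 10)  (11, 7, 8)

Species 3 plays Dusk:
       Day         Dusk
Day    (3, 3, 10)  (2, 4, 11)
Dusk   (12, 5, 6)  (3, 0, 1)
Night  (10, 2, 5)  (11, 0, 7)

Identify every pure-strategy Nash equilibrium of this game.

Pure NE: (Night, Day, Day)

Species 1 against (Day, Day): payoffs 0, 2, 8 → best response Night.
Species 1 against (Day, Dusk): payoffs 3, 12, 10 → best response Dusk.
Species 1 against (Dusk, Day): payoffs 8, 10, 11 → best response Night.
Species 1 against (Dusk, Dusk): payoffs 2, 3, 11 → best response Night.
Species 2 against (Day, Day): payoffs 0, 7 → best response Dusk.
Species 2 against (Day, Dusk): payoffs 3, 4 → best response Dusk.
Species 2 against (Dusk, Day): payoffs 10, 6 → best response Day.
Species 2 against (Dusk, Dusk): payoffs 5, 0 → best response Day.
Species 2 against (Night, Day): payoffs 11, 7 → best response Day.
Species 2 against (Night, Dusk): payoffs 2, 0 → best response Day.
Species 3 against (Day, Day): payoffs 8, 10 → best response Dusk.
Species 3 against (Day, Dusk): payoffs 10, 11 → best response Dusk.
Species 3 against (Dusk, Day): payoffs 7, 6 → best response Day.
Species 3 against (Dusk, Dusk): payoffs 11, 1 → best response Day.
Species 3 against (Night, Day): payoffs 10, 5 → best response Day.
Species 3 against (Night, Dusk): payoffs 8, 7 → best response Day.
Mutual best responses: (Night, Day, Day).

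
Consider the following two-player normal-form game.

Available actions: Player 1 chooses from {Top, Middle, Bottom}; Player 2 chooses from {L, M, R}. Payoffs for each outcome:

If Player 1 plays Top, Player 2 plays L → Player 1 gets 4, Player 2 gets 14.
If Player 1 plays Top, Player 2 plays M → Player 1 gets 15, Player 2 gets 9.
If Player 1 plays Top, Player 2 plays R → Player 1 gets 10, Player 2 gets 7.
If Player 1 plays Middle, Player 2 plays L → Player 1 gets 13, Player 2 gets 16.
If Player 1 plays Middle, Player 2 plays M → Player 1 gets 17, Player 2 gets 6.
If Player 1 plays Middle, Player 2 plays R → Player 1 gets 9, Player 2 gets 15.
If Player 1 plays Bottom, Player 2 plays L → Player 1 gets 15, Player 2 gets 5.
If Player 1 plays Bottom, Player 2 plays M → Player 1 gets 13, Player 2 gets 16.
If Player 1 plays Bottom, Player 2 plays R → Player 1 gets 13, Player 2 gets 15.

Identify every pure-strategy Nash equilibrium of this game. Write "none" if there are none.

Player 1 against L: payoffs 4, 13, 15 → best response Bottom.
Player 1 against M: payoffs 15, 17, 13 → best response Middle.
Player 1 against R: payoffs 10, 9, 13 → best response Bottom.
Player 2 against Top: payoffs 14, 9, 7 → best response L.
Player 2 against Middle: payoffs 16, 6, 15 → best response L.
Player 2 against Bottom: payoffs 5, 16, 15 → best response M.
No profile is a mutual best response for all players.

No pure-strategy Nash equilibrium.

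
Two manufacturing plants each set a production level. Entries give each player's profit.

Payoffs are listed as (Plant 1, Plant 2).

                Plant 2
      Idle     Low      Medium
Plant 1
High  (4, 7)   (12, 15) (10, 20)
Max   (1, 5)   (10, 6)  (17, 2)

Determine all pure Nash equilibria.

No pure-strategy Nash equilibrium.

Plant 1 against Idle: payoffs 4, 1 → best response High.
Plant 1 against Low: payoffs 12, 10 → best response High.
Plant 1 against Medium: payoffs 10, 17 → best response Max.
Plant 2 against High: payoffs 7, 15, 20 → best response Medium.
Plant 2 against Max: payoffs 5, 6, 2 → best response Low.
No profile is a mutual best response for all players.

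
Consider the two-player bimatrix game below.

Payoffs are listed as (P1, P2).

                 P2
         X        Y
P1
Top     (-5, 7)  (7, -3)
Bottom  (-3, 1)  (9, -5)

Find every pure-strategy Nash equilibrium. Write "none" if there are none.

The unique pure-strategy Nash equilibrium is (Bottom, X).

P1 against X: payoffs -5, -3 → best response Bottom.
P1 against Y: payoffs 7, 9 → best response Bottom.
P2 against Top: payoffs 7, -3 → best response X.
P2 against Bottom: payoffs 1, -5 → best response X.
Mutual best responses: (Bottom, X).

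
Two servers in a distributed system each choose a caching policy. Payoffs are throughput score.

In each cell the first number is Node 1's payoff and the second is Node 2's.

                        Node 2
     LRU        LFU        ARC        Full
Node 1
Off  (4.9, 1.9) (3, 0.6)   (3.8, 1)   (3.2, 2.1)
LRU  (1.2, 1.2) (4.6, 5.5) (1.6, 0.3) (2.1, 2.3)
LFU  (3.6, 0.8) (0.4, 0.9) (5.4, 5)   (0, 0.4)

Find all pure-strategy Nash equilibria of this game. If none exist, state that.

For each player, find the best response to each opponent profile; mutual best responses are the pure NE.
Node 1 against LRU: payoffs 4.9, 1.2, 3.6 → best response Off.
Node 1 against LFU: payoffs 3, 4.6, 0.4 → best response LRU.
Node 1 against ARC: payoffs 3.8, 1.6, 5.4 → best response LFU.
Node 1 against Full: payoffs 3.2, 2.1, 0 → best response Off.
Node 2 against Off: payoffs 1.9, 0.6, 1, 2.1 → best response Full.
Node 2 against LRU: payoffs 1.2, 5.5, 0.3, 2.3 → best response LFU.
Node 2 against LFU: payoffs 0.8, 0.9, 5, 0.4 → best response ARC.
Mutual best responses: (Off, Full); (LRU, LFU); (LFU, ARC).

The pure Nash equilibria are (Off, Full), (LRU, LFU), (LFU, ARC).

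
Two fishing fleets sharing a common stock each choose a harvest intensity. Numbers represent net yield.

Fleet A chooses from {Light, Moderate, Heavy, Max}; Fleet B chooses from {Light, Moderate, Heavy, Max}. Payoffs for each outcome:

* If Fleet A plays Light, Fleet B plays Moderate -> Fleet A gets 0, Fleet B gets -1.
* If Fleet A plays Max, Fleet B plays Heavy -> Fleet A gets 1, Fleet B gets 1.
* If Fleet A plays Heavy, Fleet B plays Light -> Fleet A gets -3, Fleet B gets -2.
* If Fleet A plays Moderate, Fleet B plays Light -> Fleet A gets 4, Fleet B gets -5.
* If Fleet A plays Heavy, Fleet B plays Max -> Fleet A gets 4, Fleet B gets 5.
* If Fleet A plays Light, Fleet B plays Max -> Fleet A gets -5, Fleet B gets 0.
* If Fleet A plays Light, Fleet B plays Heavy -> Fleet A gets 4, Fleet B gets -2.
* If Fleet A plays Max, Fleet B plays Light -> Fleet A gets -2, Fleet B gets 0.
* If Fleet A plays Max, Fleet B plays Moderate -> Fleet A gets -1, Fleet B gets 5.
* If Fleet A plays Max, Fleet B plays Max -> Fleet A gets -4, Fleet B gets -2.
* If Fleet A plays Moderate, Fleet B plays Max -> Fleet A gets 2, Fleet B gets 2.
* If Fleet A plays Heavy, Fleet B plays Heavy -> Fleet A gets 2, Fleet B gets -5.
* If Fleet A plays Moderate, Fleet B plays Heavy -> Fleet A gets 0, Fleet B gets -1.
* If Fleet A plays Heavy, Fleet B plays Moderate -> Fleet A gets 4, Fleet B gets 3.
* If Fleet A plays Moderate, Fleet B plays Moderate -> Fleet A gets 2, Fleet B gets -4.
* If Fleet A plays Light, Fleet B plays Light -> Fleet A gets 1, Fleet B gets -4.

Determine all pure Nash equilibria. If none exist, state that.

(Heavy, Max)

Fleet A against Light: payoffs 1, 4, -3, -2 → best response Moderate.
Fleet A against Moderate: payoffs 0, 2, 4, -1 → best response Heavy.
Fleet A against Heavy: payoffs 4, 0, 2, 1 → best response Light.
Fleet A against Max: payoffs -5, 2, 4, -4 → best response Heavy.
Fleet B against Light: payoffs -4, -1, -2, 0 → best response Max.
Fleet B against Moderate: payoffs -5, -4, -1, 2 → best response Max.
Fleet B against Heavy: payoffs -2, 3, -5, 5 → best response Max.
Fleet B against Max: payoffs 0, 5, 1, -2 → best response Moderate.
Mutual best responses: (Heavy, Max).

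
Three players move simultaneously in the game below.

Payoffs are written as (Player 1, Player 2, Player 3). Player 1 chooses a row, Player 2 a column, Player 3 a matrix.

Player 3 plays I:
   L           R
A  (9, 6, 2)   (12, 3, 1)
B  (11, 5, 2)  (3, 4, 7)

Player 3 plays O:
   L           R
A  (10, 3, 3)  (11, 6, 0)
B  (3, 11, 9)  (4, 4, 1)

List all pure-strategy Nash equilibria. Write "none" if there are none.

No pure-strategy Nash equilibrium.

For each player, find the best response to each opponent profile; mutual best responses are the pure NE.
Player 1 against (L, I): payoffs 9, 11 → best response B.
Player 1 against (L, O): payoffs 10, 3 → best response A.
Player 1 against (R, I): payoffs 12, 3 → best response A.
Player 1 against (R, O): payoffs 11, 4 → best response A.
Player 2 against (A, I): payoffs 6, 3 → best response L.
Player 2 against (A, O): payoffs 3, 6 → best response R.
Player 2 against (B, I): payoffs 5, 4 → best response L.
Player 2 against (B, O): payoffs 11, 4 → best response L.
Player 3 against (A, L): payoffs 2, 3 → best response O.
Player 3 against (A, R): payoffs 1, 0 → best response I.
Player 3 against (B, L): payoffs 2, 9 → best response O.
Player 3 against (B, R): payoffs 7, 1 → best response I.
No profile is a mutual best response for all players.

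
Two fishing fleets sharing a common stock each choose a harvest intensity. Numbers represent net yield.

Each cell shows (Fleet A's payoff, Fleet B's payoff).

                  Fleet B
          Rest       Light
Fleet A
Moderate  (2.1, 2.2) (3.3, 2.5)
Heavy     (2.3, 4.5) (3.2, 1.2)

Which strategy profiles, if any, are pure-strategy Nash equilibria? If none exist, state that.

(Moderate, Light) and (Heavy, Rest)

(Moderate, Rest): Fleet A can switch to Heavy (2.1 → 2.3). Not NE.
(Moderate, Light): Fleet A gets 3.3, best alternative 3.2; Fleet B gets 2.5, best alternative 2.2. No profitable deviation — NE.
(Heavy, Rest): Fleet A gets 2.3, best alternative 2.1; Fleet B gets 4.5, best alternative 1.2. No profitable deviation — NE.
(Heavy, Light): Fleet A can switch to Moderate (3.2 → 3.3). Not NE.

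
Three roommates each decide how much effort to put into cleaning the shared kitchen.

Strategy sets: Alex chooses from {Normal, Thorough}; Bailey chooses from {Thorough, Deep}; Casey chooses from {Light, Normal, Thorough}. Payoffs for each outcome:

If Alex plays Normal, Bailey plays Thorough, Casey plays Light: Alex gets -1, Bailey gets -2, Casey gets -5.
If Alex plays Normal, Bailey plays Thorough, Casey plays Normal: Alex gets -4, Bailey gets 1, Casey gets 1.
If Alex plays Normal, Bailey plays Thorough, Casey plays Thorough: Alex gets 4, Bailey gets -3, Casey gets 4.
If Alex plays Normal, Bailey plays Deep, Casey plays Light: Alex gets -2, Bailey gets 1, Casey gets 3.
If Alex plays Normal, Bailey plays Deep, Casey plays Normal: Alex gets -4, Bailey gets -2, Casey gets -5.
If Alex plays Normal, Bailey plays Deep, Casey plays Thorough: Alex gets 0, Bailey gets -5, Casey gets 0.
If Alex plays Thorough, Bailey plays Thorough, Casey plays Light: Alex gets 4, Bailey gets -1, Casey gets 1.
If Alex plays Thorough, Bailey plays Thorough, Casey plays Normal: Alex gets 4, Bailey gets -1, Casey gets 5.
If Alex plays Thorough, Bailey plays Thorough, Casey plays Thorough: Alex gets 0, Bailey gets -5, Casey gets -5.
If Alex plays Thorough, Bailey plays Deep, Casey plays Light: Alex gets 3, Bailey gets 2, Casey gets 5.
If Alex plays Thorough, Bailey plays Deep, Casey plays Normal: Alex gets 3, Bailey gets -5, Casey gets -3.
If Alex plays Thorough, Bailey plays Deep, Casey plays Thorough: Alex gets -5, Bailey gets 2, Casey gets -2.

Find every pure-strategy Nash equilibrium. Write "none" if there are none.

Check each profile: it is a Nash equilibrium iff no player can strictly gain by switching unilaterally.
(Normal, Thorough, Light): Alex can switch to Thorough (-1 → 4). Not NE.
(Normal, Thorough, Normal): Alex can switch to Thorough (-4 → 4). Not NE.
(Normal, Thorough, Thorough): Alex gets 4, best alternative 0; Bailey gets -3, best alternative -5; Casey gets 4, best alternative 1. No profitable deviation — NE.
(Normal, Deep, Light): Alex can switch to Thorough (-2 → 3). Not NE.
(Normal, Deep, Normal): Alex can switch to Thorough (-4 → 3). Not NE.
(Normal, Deep, Thorough): Bailey can switch to Thorough (-5 → -3). Not NE.
(Thorough, Thorough, Light): Bailey can switch to Deep (-1 → 2). Not NE.
(Thorough, Thorough, Normal): Alex gets 4, best alternative -4; Bailey gets -1, best alternative -5; Casey gets 5, best alternative 1. No profitable deviation — NE.
(Thorough, Thorough, Thorough): Alex can switch to Normal (0 → 4). Not NE.
(Thorough, Deep, Light): Alex gets 3, best alternative -2; Bailey gets 2, best alternative -1; Casey gets 5, best alternative -2. No profitable deviation — NE.
(Thorough, Deep, Normal): Bailey can switch to Thorough (-5 → -1). Not NE.
(Thorough, Deep, Thorough): Alex can switch to Normal (-5 → 0). Not NE.

(Normal, Thorough, Thorough), (Thorough, Thorough, Normal), (Thorough, Deep, Light)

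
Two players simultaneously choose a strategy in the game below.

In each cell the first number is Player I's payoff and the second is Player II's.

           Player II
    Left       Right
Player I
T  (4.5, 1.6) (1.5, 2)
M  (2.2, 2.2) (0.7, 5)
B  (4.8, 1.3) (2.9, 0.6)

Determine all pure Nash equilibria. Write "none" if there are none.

For each strategy profile, look for a profitable unilateral deviation.
(T, Left): Player I can switch to B (4.5 → 4.8). Not NE.
(T, Right): Player I can switch to B (1.5 → 2.9). Not NE.
(M, Left): Player I can switch to T (2.2 → 4.5). Not NE.
(M, Right): Player I can switch to T (0.7 → 1.5). Not NE.
(B, Left): Player I gets 4.8, best alternative 4.5; Player II gets 1.3, best alternative 0.6. No profitable deviation — NE.
(B, Right): Player II can switch to Left (0.6 → 1.3). Not NE.

The unique pure-strategy Nash equilibrium is (B, Left).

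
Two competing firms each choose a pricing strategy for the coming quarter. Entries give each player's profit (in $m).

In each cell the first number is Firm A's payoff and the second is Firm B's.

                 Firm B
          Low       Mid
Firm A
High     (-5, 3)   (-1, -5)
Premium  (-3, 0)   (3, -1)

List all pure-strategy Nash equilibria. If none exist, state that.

For each strategy profile, look for a profitable unilateral deviation.
(High, Low): Firm A can switch to Premium (-5 → -3). Not NE.
(High, Mid): Firm A can switch to Premium (-1 → 3). Not NE.
(Premium, Low): Firm A gets -3, best alternative -5; Firm B gets 0, best alternative -1. No profitable deviation — NE.
(Premium, Mid): Firm B can switch to Low (-1 → 0). Not NE.

The unique pure-strategy Nash equilibrium is (Premium, Low).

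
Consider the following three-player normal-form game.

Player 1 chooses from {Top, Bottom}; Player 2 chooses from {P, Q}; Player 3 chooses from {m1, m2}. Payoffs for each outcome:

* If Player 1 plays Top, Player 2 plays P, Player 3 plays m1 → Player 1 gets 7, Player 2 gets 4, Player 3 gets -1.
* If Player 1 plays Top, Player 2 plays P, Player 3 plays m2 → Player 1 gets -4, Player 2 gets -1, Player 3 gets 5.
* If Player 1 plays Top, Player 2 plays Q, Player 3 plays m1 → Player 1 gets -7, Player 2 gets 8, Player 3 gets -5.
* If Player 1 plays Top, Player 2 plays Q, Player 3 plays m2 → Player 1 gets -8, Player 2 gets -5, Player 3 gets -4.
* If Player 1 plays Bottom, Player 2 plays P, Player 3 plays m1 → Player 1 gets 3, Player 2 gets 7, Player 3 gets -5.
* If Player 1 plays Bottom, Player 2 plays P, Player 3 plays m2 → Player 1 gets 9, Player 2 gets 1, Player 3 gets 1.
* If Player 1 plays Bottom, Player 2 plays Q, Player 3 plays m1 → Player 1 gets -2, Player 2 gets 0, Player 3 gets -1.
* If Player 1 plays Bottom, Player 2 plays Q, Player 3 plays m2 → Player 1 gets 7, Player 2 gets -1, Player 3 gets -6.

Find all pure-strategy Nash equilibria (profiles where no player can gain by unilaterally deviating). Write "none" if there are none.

Player 1 against (P, m1): payoffs 7, 3 → best response Top.
Player 1 against (P, m2): payoffs -4, 9 → best response Bottom.
Player 1 against (Q, m1): payoffs -7, -2 → best response Bottom.
Player 1 against (Q, m2): payoffs -8, 7 → best response Bottom.
Player 2 against (Top, m1): payoffs 4, 8 → best response Q.
Player 2 against (Top, m2): payoffs -1, -5 → best response P.
Player 2 against (Bottom, m1): payoffs 7, 0 → best response P.
Player 2 against (Bottom, m2): payoffs 1, -1 → best response P.
Player 3 against (Top, P): payoffs -1, 5 → best response m2.
Player 3 against (Top, Q): payoffs -5, -4 → best response m2.
Player 3 against (Bottom, P): payoffs -5, 1 → best response m2.
Player 3 against (Bottom, Q): payoffs -1, -6 → best response m1.
Mutual best responses: (Bottom, P, m2).

Pure NE: (Bottom, P, m2)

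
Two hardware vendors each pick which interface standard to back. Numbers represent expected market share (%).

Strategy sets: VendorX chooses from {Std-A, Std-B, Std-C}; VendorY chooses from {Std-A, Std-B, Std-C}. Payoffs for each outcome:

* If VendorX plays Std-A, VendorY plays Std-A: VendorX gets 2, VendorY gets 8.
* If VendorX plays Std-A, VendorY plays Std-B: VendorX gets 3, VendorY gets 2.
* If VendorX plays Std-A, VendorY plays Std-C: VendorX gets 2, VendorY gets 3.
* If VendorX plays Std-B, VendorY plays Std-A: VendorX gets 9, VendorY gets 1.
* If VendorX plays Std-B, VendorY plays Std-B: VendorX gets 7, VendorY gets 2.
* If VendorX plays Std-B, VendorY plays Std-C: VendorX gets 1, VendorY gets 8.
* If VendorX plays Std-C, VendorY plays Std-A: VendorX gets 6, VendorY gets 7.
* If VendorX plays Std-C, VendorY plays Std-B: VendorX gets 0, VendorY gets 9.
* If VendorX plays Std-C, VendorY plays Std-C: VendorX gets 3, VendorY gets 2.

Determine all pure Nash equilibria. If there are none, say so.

VendorX against Std-A: payoffs 2, 9, 6 → best response Std-B.
VendorX against Std-B: payoffs 3, 7, 0 → best response Std-B.
VendorX against Std-C: payoffs 2, 1, 3 → best response Std-C.
VendorY against Std-A: payoffs 8, 2, 3 → best response Std-A.
VendorY against Std-B: payoffs 1, 2, 8 → best response Std-C.
VendorY against Std-C: payoffs 7, 9, 2 → best response Std-B.
No profile is a mutual best response for all players.

There is no pure-strategy Nash equilibrium.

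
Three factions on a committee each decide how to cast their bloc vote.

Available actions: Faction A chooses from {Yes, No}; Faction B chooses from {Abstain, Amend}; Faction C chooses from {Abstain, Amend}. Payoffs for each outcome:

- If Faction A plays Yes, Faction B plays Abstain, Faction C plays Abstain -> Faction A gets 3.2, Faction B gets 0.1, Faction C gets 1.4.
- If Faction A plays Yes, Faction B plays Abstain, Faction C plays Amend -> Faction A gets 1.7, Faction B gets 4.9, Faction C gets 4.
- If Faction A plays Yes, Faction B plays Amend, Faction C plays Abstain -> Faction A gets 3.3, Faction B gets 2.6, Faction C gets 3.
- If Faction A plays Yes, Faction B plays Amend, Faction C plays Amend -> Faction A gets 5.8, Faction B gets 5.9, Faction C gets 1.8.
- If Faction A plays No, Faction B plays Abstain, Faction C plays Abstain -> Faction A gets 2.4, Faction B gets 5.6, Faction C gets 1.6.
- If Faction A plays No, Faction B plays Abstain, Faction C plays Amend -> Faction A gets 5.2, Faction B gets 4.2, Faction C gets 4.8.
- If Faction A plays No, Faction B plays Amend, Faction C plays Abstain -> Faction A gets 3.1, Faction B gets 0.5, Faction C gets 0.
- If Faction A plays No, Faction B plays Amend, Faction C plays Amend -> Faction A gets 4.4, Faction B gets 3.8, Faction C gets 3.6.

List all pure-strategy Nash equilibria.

(Yes, Abstain, Abstain): Faction B can switch to Amend (0.1 → 2.6). Not NE.
(Yes, Abstain, Amend): Faction A can switch to No (1.7 → 5.2). Not NE.
(Yes, Amend, Abstain): Faction A gets 3.3, best alternative 3.1; Faction B gets 2.6, best alternative 0.1; Faction C gets 3, best alternative 1.8. No profitable deviation — NE.
(Yes, Amend, Amend): Faction C can switch to Abstain (1.8 → 3). Not NE.
(No, Abstain, Abstain): Faction A can switch to Yes (2.4 → 3.2). Not NE.
(No, Abstain, Amend): Faction A gets 5.2, best alternative 1.7; Faction B gets 4.2, best alternative 3.8; Faction C gets 4.8, best alternative 1.6. No profitable deviation — NE.
(No, Amend, Abstain): Faction A can switch to Yes (3.1 → 3.3). Not NE.
(No, Amend, Amend): Faction A can switch to Yes (4.4 → 5.8). Not NE.

Pure-strategy Nash equilibria: (Yes, Amend, Abstain); (No, Abstain, Amend)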